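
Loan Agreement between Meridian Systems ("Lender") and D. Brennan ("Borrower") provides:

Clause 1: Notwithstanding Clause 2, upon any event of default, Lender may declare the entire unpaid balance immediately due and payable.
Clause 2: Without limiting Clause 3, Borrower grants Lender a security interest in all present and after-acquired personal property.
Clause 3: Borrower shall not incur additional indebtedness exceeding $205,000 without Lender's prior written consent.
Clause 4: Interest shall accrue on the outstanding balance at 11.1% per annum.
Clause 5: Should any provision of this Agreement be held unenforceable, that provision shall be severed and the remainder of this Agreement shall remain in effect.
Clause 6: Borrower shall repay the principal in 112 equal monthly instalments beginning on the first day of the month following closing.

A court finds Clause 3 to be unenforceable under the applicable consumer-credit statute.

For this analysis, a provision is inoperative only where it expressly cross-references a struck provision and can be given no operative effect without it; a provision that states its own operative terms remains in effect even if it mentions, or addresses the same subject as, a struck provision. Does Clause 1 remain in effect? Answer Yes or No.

Clause 3 is struck. Clause 2 mentions Clause 3 but its own obligation stands independently of Clause 3, so Clause 2 is not affected. No other provision's operative terms depend on Clause 3. Clause 5 is a severability clause and preserves every provision that can still be given independent effect. Clause 1, Clause 2, Clause 4, Clause 5, and Clause 6 remain in effect. Clause 1 is among the surviving provisions, so the answer is yes.

Yes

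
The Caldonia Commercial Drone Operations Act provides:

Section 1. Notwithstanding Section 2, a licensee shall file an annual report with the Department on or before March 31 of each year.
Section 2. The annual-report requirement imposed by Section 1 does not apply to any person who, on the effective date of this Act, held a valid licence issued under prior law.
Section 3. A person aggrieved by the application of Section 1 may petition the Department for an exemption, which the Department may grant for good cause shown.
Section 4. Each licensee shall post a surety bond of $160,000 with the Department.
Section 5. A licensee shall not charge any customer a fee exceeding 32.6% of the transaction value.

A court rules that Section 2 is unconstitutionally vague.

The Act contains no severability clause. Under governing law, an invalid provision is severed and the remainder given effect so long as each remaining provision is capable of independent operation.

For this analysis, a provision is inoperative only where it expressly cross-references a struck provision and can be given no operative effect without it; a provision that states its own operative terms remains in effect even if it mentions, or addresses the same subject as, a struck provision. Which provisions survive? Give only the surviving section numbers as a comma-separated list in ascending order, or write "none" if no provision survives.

Section 2 is struck. Section 1 mentions Section 2 but its own obligation stands independently of Section 2, so Section 1 is not affected. No other provision's operative terms depend on Section 2. Under the stated default rule, only provisions that cannot operate independently fall away; the rest are enforced. The provisions still in force are Section 1, Section 3, Section 4, and Section 5.

1, 3, 4, 5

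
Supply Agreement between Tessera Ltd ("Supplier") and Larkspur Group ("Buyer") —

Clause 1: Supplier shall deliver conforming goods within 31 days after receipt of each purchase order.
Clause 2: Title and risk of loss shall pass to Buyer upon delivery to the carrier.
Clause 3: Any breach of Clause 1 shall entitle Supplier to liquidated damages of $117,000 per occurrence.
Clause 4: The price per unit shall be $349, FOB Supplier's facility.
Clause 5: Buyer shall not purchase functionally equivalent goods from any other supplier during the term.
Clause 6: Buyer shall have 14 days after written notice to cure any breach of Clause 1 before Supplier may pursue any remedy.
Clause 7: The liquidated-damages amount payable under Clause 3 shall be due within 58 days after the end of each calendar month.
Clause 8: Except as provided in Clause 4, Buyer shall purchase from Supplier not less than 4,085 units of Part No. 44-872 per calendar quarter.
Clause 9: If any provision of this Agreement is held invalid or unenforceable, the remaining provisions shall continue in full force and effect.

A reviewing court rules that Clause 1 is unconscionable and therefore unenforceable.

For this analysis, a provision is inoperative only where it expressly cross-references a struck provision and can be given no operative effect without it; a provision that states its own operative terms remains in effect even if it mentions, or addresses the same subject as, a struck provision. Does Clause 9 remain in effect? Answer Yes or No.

Yes

Clause 1 is struck. Clause 3 operates only by reference to Clause 1, so it falls with Clause 1. Clause 6 has no operative effect of its own apart from Clause 1 and is therefore inoperative. Clause 7 has no operative effect of its own apart from Clause 3 and is therefore inoperative. Under the severability clause in Clause 9, the remaining provisions continue in force. That leaves Clause 2, Clause 4, Clause 5, Clause 8, and Clause 9 in effect. Clause 9 is among the surviving provisions, so the answer is yes.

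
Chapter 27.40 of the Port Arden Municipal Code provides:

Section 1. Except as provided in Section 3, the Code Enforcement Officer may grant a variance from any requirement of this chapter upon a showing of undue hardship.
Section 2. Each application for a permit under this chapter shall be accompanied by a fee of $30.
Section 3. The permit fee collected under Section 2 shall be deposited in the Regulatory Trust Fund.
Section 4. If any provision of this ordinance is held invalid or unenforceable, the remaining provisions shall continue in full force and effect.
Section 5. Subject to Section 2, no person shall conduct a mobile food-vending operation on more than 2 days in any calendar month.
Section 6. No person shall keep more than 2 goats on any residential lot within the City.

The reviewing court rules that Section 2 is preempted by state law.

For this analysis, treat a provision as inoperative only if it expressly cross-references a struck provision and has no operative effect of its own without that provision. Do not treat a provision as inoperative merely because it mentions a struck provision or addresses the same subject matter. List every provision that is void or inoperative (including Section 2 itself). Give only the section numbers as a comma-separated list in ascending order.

2, 3

Section 2 is struck. Section 3 operates only by reference to Section 2, so it falls with Section 2. Although Section 1 refers to Section 3, its operative terms do not depend on Section 3, so it remains in effect. Section 5 mentions Section 2 but its own obligation stands independently of Section 2, so Section 5 is not affected. Under the severability clause in Section 4, the remaining provisions continue in force. That leaves Section 1, Section 4, Section 5, and Section 6 in effect.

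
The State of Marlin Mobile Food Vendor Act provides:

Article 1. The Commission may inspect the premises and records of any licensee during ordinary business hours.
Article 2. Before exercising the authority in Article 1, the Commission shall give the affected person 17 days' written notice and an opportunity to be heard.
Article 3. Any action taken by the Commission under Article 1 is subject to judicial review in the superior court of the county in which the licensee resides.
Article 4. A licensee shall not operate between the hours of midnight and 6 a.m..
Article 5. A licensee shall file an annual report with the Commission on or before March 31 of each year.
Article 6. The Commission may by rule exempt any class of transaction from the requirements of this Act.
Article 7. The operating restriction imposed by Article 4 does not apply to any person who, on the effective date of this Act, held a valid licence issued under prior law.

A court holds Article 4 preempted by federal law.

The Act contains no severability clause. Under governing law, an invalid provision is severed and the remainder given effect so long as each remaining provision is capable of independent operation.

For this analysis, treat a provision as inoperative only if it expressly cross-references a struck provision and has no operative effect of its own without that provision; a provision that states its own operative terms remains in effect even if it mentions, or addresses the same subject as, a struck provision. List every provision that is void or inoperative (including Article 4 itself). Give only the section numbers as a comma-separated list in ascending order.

Article 4 is struck. Article 7 merely fixes the grandfather exemption from Article 4; with Article 4 gone it has nothing to operate on and falls away. Under the stated default rule, only provisions that cannot operate independently fall away; the rest are enforced. That leaves Article 1, Article 2, Article 3, Article 5, and Article 6 in effect.

4, 7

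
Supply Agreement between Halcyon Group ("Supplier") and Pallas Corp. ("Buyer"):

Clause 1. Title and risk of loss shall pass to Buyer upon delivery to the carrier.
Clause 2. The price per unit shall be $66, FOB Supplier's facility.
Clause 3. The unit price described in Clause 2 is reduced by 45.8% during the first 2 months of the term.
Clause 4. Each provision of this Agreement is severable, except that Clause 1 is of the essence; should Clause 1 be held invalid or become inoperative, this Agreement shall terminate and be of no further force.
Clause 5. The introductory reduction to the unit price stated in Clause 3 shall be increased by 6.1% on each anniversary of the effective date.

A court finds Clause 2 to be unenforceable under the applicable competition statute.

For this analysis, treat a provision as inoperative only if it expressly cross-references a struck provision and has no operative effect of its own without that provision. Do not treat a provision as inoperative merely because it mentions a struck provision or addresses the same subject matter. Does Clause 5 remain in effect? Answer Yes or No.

Clause 2 is struck. The whole of Clause 3 is the introductory reduction to the unit price, defined by reference to Clause 2, so Clause 3 cannot stand once Clause 2 is removed. The whole of Clause 5 is the escalation of the introductory reduction to the unit price, defined by reference to Clause 3, so Clause 5 cannot stand once Clause 3 is removed. Clause 4 makes Clause 1 an essential term, but Clause 1 is unaffected, so the severability proviso in Clause 4 preserves the remaining provisions. Clause 1 and Clause 4 remain in effect. Clause 5 is among the inoperative provisions, so the answer is no.

No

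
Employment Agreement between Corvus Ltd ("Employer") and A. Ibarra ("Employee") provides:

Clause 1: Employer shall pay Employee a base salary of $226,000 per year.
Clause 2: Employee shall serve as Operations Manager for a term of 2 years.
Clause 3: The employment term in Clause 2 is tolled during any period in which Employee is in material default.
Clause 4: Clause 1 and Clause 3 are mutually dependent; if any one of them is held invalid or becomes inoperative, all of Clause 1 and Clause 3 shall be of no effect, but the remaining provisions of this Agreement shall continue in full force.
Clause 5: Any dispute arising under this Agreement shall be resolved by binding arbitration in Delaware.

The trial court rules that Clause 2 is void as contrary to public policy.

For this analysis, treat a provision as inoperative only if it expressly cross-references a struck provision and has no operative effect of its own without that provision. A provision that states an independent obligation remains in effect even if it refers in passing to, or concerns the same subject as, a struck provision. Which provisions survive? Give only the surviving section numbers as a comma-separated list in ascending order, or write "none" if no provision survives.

Clause 2 is struck. The whole of Clause 3 is the tolling of the employment term, defined by reference to Clause 2, so Clause 3 cannot stand once Clause 2 is removed. Clause 4 declares Clause 1 and Clause 3 mutually dependent; since one of them has fallen, all of them are of no effect. That brings down Clause 1 as well. The remainder continues in force under Clause 4. Clause 4 and Clause 5 remain in effect.

4, 5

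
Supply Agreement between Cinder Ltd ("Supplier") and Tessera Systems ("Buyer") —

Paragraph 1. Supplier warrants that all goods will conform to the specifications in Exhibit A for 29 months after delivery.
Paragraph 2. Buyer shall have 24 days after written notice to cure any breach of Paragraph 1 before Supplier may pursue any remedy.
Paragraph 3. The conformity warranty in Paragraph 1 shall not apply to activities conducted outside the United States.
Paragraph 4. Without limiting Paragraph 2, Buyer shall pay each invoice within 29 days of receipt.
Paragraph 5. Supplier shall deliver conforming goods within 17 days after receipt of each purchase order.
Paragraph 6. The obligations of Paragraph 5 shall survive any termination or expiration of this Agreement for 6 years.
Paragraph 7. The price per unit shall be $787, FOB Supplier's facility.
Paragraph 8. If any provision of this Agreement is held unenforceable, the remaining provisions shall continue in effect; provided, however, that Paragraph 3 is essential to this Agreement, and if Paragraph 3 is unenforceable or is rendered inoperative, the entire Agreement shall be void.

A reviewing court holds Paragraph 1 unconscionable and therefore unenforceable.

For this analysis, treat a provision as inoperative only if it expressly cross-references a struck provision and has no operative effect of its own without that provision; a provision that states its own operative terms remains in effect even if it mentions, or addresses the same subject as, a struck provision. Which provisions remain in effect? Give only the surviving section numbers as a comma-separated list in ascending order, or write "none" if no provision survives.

Paragraph 1 is struck. Paragraph 2 merely fixes the cure period for breach of Paragraph 1; with Paragraph 1 gone it has nothing to operate on and falls away. Paragraph 3 has no operative effect of its own apart from Paragraph 1 and is therefore inoperative. Paragraph 8 makes Paragraph 3 an essential term, and Paragraph 3 has been rendered inoperative by the cascade; under Paragraph 8, the entire Agreement is therefore void. No provision of the Agreement survives.

none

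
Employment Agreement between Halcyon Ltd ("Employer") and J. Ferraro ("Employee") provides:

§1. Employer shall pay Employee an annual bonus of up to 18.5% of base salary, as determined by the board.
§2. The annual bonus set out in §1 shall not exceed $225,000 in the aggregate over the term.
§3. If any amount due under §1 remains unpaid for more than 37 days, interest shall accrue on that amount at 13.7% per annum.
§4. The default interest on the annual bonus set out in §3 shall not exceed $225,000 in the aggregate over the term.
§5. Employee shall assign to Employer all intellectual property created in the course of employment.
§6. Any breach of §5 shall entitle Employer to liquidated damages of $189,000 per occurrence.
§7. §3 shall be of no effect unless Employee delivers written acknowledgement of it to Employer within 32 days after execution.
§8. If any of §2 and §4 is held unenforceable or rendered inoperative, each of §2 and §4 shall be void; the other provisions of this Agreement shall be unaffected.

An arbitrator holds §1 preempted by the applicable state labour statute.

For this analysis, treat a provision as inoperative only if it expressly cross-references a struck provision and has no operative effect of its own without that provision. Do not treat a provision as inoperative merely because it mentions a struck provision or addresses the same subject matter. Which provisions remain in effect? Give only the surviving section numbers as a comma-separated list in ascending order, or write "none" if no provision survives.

§1 is struck. §2 has no operative effect of its own apart from §1 and is therefore inoperative. §3 has no operative effect of its own apart from §1 and is therefore inoperative. §4 has no operative effect of its own apart from §3 and is therefore inoperative. §7 operates only by reference to §3, so it falls with §3. §8 declares §2 and §4 mutually dependent; since one of them has fallen, all of them are of no effect. The remainder continues in force under §8. The provisions still in force are §5, §6, and §8.

5, 6, 8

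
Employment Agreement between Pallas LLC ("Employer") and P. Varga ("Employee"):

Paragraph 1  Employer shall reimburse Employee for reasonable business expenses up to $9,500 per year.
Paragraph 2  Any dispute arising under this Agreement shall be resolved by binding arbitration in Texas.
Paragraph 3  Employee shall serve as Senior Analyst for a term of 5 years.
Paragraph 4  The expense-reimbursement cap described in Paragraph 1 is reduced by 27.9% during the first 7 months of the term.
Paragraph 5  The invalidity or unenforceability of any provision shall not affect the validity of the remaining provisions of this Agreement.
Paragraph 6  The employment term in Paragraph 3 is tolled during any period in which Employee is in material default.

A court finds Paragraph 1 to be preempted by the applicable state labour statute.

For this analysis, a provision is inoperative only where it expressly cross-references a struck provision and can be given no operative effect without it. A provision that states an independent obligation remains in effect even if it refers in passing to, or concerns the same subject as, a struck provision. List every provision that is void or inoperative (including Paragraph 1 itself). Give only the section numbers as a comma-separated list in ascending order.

1, 4

Paragraph 1 is struck. Paragraph 4 operates only by reference to Paragraph 1, so it falls with Paragraph 1. Paragraph 5 is a severability clause and preserves every provision that can still be given independent effect. Paragraph 2, Paragraph 3, Paragraph 5, and Paragraph 6 remain in effect.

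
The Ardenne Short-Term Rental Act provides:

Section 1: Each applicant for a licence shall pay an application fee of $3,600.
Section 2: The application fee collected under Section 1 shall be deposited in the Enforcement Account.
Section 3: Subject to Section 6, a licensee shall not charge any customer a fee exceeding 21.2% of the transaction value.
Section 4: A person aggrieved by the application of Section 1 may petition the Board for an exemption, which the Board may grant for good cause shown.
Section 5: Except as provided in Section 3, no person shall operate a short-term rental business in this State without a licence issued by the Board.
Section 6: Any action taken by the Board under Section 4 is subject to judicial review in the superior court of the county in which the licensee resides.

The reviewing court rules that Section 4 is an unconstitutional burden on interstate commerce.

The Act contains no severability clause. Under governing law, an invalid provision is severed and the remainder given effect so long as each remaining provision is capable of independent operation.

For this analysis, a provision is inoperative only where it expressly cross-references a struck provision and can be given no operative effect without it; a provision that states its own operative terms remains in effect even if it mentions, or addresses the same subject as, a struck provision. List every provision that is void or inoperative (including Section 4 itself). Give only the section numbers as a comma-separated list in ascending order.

Section 4 is struck. Section 6 has no operative effect of its own apart from Section 4 and is therefore inoperative. Section 3 mentions Section 6 but its own obligation stands independently of Section 6, so Section 3 is not affected. Under the stated default rule, only provisions that cannot operate independently fall away; the rest are enforced. The provisions still in force are Section 1, Section 2, Section 3, and Section 5.

4, 6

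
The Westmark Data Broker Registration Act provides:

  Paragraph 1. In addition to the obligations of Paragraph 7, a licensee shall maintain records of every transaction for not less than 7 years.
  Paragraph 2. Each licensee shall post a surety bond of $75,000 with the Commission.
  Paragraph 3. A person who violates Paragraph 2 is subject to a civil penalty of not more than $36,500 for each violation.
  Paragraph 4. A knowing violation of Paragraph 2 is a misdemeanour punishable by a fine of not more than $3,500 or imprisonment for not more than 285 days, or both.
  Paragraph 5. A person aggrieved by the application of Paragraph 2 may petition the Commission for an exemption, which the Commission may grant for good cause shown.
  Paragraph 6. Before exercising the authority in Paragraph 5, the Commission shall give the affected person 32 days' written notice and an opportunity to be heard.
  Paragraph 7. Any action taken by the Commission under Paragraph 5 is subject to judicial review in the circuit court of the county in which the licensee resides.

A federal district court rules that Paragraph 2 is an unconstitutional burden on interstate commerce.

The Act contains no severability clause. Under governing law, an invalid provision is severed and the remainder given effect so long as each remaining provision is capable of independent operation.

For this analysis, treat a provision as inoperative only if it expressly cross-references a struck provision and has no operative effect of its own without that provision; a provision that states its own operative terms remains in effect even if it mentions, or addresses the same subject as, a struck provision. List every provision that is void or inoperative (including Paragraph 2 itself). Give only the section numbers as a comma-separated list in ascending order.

Paragraph 2 is struck. Paragraph 3 operates only by reference to Paragraph 2, so it falls with Paragraph 2. Paragraph 4 merely fixes the criminal penalty for violating Paragraph 2; with Paragraph 2 gone it has nothing to operate on and falls away. Paragraph 5 has no operative effect of its own apart from Paragraph 2 and is therefore inoperative. The only function of Paragraph 6 is the notice-and-hearing requirement for Paragraph 5, so it cannot stand once Paragraph 5 is removed. The only function of Paragraph 7 is the judicial-review right for Paragraph 5, so it cannot stand once Paragraph 5 is removed. Although Paragraph 1 refers to Paragraph 7, its operative terms do not depend on Paragraph 7, so it remains in effect. With no severability clause, the stated default rule severs what cannot stand and enforces each remaining provision that can operate on its own. Only Paragraph 1 remains in effect.

2, 3, 4, 5, 6, 7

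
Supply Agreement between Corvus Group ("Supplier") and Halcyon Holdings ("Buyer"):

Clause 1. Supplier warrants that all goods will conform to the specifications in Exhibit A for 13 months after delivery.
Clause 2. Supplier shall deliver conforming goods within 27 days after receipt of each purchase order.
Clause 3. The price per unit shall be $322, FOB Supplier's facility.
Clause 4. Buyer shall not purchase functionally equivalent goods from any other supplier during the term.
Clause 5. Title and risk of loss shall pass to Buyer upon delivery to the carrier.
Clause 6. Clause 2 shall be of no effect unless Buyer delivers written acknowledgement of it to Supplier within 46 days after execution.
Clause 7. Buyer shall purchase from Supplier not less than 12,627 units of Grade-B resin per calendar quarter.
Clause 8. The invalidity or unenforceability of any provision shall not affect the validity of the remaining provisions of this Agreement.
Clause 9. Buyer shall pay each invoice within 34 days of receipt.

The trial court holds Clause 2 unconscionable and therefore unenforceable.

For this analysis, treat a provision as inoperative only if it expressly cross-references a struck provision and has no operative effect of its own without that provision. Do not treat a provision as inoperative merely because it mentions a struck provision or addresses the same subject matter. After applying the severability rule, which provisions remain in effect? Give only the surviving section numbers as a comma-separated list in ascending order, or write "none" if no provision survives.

Clause 2 is struck. Clause 6 operates only by reference to Clause 2, so it falls with Clause 2. Under the severability clause in Clause 8, the remaining provisions continue in force. The provisions still in force are Clause 1, Clause 3, Clause 4, Clause 5, Clause 7, Clause 8, and Clause 9.

1, 3, 4, 5, 7, 8, 9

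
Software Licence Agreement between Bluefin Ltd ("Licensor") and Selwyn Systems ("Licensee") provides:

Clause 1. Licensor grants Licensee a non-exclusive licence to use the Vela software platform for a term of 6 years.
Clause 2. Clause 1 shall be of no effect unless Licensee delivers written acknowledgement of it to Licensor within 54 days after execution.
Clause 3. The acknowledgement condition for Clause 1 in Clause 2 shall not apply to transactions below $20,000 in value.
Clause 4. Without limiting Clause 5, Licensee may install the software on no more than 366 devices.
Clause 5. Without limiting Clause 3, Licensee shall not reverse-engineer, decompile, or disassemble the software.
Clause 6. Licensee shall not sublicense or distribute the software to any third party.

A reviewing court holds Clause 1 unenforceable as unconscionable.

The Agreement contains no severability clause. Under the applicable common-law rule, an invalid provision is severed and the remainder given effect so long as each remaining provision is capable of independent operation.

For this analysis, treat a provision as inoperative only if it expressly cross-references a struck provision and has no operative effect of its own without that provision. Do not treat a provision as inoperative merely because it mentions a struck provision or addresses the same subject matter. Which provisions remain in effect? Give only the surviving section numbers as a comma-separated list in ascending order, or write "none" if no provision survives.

Clause 1 is struck. Clause 2 operates only by reference to Clause 1, so it falls with Clause 1. Clause 3 operates only by reference to Clause 2, so it falls with Clause 2. Clause 5 mentions Clause 3 but its own obligation stands independently of Clause 3, so Clause 5 is not affected. Under the stated default rule, only provisions that cannot operate independently fall away; the rest are enforced. The provisions still in force are Clause 4, Clause 5, and Clause 6.

4, 5, 6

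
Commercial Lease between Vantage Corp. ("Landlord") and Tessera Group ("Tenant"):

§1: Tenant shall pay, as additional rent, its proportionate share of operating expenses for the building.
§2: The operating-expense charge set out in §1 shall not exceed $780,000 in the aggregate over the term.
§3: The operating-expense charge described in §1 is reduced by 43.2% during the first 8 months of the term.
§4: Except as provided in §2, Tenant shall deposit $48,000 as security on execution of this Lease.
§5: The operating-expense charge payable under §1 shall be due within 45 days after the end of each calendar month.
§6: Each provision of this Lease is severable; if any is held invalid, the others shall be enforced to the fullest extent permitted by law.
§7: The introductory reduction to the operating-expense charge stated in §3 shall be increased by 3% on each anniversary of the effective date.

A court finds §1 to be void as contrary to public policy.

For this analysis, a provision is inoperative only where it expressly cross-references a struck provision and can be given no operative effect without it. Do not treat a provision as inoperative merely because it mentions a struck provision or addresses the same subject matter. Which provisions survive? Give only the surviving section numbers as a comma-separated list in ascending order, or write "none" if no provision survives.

§1 is struck. §2 does nothing except set the aggregate cap on the operating-expense charge by reference to §1; with §1 gone it has no independent effect and is inoperative. §3 operates only by reference to §1, so it falls with §1. §5 does nothing except set the payment deadline for the operating-expense charge by reference to §1; with §1 gone it has no independent effect and is inoperative. §7 has no operative effect of its own apart from §3 and is therefore inoperative. Although §4 refers to §2, its operative terms do not depend on §2, so it remains in effect. §6 is a severability clause and preserves every provision that can still be given independent effect. That leaves §4 and §6 in effect.

4, 6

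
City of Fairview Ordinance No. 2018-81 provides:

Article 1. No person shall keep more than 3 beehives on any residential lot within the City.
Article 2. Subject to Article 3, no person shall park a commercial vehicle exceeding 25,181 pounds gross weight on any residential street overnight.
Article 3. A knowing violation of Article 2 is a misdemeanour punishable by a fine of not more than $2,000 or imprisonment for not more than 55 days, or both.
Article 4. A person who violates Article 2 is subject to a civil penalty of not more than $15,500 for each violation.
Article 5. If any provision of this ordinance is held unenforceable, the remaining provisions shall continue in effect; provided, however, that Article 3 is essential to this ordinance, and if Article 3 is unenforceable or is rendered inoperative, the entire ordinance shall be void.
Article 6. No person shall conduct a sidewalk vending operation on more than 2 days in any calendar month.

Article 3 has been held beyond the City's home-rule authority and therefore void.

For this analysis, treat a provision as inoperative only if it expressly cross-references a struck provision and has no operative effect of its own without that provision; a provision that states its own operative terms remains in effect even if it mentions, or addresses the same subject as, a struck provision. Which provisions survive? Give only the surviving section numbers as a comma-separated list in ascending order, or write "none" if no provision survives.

Article 3 is struck. Nothing else in the ordinance is defined by reference to Article 3. Article 5 makes Article 3 an essential term, and Article 3 is the provision held invalid; under Article 5, the entire ordinance is therefore void. No provision of the ordinance survives.

none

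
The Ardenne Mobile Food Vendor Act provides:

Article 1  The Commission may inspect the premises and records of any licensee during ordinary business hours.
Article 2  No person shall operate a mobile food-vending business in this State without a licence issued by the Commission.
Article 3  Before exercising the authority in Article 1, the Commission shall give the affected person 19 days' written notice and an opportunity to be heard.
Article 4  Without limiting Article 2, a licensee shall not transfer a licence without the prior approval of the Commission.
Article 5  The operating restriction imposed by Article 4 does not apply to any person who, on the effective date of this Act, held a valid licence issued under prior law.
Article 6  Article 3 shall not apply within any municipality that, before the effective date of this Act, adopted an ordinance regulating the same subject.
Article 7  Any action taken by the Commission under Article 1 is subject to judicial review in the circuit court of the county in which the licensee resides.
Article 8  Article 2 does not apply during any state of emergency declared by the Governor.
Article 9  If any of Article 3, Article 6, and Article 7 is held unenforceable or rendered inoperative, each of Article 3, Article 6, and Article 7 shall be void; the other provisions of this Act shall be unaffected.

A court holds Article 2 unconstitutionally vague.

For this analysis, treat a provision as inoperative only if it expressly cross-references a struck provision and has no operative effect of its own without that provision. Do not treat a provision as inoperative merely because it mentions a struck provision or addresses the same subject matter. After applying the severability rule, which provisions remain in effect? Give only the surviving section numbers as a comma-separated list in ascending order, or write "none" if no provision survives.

Article 2 is struck. Article 8 has no operative effect of its own apart from Article 2 and is therefore inoperative. Article 4 mentions Article 2 but its own obligation stands independently of Article 2, so Article 4 is not affected. Article 9 ties Article 3, Article 6, and Article 7 together, but none of those is affected here; the remaining provisions continue in force under Article 9. Article 1, Article 3, Article 4, Article 5, Article 6, Article 7, and Article 9 remain in effect.

1, 3, 4, 5, 6, 7, 9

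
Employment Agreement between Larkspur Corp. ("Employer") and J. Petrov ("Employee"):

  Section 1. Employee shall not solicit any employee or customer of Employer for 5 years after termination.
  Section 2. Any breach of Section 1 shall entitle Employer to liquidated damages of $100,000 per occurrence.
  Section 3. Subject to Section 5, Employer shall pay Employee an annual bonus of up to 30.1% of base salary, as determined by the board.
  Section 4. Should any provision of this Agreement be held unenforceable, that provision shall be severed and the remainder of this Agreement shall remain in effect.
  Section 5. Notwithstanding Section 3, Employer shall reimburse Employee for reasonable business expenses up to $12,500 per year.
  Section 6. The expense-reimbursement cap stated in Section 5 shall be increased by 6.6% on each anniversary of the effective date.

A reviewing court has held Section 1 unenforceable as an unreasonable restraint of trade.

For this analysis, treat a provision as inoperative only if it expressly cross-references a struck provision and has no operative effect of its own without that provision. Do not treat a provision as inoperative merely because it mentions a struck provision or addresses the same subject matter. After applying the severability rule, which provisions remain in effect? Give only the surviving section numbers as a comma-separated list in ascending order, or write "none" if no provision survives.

3, 4, 5, 6

Section 1 is struck. Section 2 does nothing except set the liquidated-damages amount by reference to Section 1; with Section 1 gone it has no independent effect and is inoperative. Section 4 is a severability clause and preserves every provision that can still be given independent effect. Section 3, Section 4, Section 5, and Section 6 remain in effect.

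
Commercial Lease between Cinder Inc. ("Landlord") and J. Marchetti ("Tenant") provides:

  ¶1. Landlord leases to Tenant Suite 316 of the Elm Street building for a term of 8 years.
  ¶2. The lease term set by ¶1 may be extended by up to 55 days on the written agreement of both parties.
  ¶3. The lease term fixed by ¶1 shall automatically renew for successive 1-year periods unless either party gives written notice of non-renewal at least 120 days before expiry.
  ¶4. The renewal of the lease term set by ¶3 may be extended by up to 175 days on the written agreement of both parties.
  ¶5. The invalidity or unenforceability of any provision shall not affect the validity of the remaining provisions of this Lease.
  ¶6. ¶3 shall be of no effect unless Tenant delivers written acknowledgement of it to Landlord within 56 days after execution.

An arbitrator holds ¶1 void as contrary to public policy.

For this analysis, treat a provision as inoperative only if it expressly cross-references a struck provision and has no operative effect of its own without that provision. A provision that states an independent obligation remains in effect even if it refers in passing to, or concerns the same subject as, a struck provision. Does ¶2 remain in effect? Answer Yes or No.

¶1 is struck. The whole of ¶2 is the extension of the lease term, defined by reference to ¶1, so ¶2 cannot stand once ¶1 is removed. ¶3 has no operative effect of its own apart from ¶1 and is therefore inoperative. The whole of ¶4 is the extension of the renewal of the lease term, defined by reference to ¶3, so ¶4 cannot stand once ¶3 is removed. The only function of ¶6 is the acknowledgement condition for ¶3, so it cannot stand once ¶3 is removed. ¶5 is a severability clause and preserves every provision that can still be given independent effect. Only ¶5 remains in effect. ¶2 is among the inoperative provisions, so the answer is no.

No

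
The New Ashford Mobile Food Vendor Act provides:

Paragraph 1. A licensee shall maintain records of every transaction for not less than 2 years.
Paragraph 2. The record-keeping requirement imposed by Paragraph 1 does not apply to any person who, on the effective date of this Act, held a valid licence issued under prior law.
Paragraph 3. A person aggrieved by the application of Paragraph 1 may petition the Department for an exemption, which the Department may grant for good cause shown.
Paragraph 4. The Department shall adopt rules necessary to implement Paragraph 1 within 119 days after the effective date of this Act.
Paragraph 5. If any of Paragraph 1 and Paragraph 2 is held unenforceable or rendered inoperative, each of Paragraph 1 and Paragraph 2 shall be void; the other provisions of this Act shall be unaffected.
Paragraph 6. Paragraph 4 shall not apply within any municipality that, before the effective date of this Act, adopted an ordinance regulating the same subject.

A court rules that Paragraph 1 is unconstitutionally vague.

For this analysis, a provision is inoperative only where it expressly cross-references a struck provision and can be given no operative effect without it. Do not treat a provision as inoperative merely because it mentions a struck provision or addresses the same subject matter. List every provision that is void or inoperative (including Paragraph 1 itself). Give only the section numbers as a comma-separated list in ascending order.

Paragraph 1 is struck. Paragraph 2 operates only by reference to Paragraph 1, so it falls with Paragraph 1. Paragraph 3 merely fixes the exemption procedure for Paragraph 1; with Paragraph 1 gone it has nothing to operate on and falls away. Paragraph 4 has no operative effect of its own apart from Paragraph 1 and is therefore inoperative. Paragraph 6 merely fixes the local-preemption carve-out from Paragraph 4; with Paragraph 4 gone it has nothing to operate on and falls away. Paragraph 5 declares Paragraph 1 and Paragraph 2 mutually dependent; since one of them has fallen, all of them are of no effect. The remainder continues in force under Paragraph 5. Only Paragraph 5 remains in effect.

1, 2, 3, 4, 6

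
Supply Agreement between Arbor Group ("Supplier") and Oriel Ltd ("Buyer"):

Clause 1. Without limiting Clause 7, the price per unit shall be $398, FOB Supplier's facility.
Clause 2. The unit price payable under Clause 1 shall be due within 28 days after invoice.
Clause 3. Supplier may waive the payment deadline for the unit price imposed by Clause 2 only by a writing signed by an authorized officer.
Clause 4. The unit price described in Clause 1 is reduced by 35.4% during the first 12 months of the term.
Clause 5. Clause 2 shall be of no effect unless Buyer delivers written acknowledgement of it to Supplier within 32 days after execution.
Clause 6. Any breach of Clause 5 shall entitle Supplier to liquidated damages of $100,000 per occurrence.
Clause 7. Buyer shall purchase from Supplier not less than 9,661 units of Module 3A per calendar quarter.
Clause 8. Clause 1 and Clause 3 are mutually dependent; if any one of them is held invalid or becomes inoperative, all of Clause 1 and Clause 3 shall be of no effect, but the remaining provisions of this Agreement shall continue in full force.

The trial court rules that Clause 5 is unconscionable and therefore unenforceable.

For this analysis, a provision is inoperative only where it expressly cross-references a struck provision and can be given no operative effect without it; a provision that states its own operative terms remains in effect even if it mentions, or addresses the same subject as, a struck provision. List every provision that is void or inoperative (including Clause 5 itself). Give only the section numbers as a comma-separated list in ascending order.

Clause 5 is struck. Clause 6 does nothing except set the liquidated-damages amount by reference to Clause 5; with Clause 5 gone it has no independent effect and is inoperative. Clause 8 ties Clause 1 and Clause 3 together, but none of those is affected here; the remaining provisions continue in force under Clause 8. Clause 1, Clause 2, Clause 3, Clause 4, Clause 7, and Clause 8 remain in effect.

5, 6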